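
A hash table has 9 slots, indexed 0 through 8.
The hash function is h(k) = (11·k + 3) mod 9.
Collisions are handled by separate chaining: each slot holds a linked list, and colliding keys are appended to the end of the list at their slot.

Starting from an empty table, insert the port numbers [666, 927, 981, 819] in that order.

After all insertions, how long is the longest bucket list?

4

666 → bucket 3
927 → bucket 3 (collision)
981 → bucket 3 (collision)
819 → bucket 3 (collision)
Final buckets:
0: ∅
1: ∅
2: ∅
3: 666 -> 927 -> 981 -> 819
4: ∅
5: ∅
6: ∅
7: ∅
8: ∅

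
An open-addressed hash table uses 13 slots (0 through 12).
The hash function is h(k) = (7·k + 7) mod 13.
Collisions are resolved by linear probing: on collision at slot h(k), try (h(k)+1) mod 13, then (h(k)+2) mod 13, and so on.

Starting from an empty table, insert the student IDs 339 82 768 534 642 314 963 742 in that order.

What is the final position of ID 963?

339: h=1 => slot 1
82: h=9 => slot 9
768: h=1, probe 1,2 => slot 2
534: h=1, probe 1,2,3 => slot 3
642: h=3, probe 3,4 => slot 4
314: h=8 => slot 8
963: h=1, probe 1,2,3,4,5 => slot 5
742: h=1, probe 1,2,3,4,5,6 => slot 6
Table: [-, 339, 768, 534, 642, 963, 742, -, 314, 82, -, -, -]

5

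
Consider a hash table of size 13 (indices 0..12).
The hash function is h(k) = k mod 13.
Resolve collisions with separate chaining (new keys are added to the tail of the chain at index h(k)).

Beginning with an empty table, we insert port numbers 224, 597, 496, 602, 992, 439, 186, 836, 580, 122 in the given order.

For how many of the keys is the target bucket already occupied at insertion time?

224 → bucket 3
597 → bucket 12
496 → bucket 2
602 → bucket 4
992 → bucket 4 (collision)
439 → bucket 10
186 → bucket 4 (collision)
836 → bucket 4 (collision)
580 → bucket 8
122 → bucket 5
Final buckets:
0: —
1: —
2: 496
3: 224
4: 602 -> 992 -> 186 -> 836
5: 122
6: —
7: —
8: 580
9: —
10: 439
11: —
12: 597

3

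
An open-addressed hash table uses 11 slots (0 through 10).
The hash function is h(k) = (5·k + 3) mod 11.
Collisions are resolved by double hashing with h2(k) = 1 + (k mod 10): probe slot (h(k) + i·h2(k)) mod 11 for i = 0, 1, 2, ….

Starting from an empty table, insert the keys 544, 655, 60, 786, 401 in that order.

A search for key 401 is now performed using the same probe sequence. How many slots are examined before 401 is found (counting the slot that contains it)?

Insert 544: h=6, slot 6 empty → index 6.
Insert 655: h=0, slot 0 empty → index 0.
Insert 60: h=6, h2=1, slot 6 occupied → index 7.
Insert 786: h=6, h2=7, slot 6 occupied → index 2.
Insert 401: h=6, h2=2, slot 6 occupied → index 8.
Table: [655, _, 786, _, _, _, 544, 60, 401, _, _]
Lookup 401: h=6, h2=2, probe 6,8 → found at 8.

2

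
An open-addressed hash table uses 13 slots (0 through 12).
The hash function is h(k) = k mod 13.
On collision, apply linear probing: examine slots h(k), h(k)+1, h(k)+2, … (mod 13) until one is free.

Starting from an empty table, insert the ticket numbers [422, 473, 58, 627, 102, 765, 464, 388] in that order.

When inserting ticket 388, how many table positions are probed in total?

422 hashes to 6; slot 6 is free => place at 6.
473 hashes to 5; slot 5 is free => place at 5.
58 hashes to 6; 6 taken => place at 7.
627 hashes to 3; slot 3 is free => place at 3.
102 hashes to 11; slot 11 is free => place at 11.
765 hashes to 11; 11 taken => place at 12.
464 hashes to 9; slot 9 is free => place at 9.
388 hashes to 11; 11,12 taken => place at 0.
Table: [388, -, -, 627, -, 473, 422, 58, -, 464, -, 102, 765]

3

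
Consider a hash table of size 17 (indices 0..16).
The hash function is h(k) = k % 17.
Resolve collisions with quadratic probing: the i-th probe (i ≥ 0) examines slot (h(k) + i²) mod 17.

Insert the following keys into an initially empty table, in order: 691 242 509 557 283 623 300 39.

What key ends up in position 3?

300

691 hashes to 11; slot 11 is free → place at 11.
242 hashes to 4; slot 4 is free → place at 4.
509 hashes to 16; slot 16 is free → place at 16.
557 hashes to 13; slot 13 is free → place at 13.
283 hashes to 11; 11 taken → place at 12.
623 hashes to 11; 11,12 taken → place at 15.
300 hashes to 11; 11,12,15 taken → place at 3.
39 hashes to 5; slot 5 is free → place at 5.
Table: [., ., ., 300, 242, 39, ., ., ., ., ., 691, 283, 557, ., 623, 509]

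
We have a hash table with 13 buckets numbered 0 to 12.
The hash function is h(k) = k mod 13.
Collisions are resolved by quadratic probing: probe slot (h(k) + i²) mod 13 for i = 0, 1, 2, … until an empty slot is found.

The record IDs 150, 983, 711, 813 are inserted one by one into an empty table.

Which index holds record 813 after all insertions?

11

150 hashes to 7; slot 7 is free -> place at 7.
983 hashes to 8; slot 8 is free -> place at 8.
711 hashes to 9; slot 9 is free -> place at 9.
813 hashes to 7; 7,8 taken -> place at 11.
Table: [., ., ., ., ., ., ., 150, 983, 711, ., 813, .]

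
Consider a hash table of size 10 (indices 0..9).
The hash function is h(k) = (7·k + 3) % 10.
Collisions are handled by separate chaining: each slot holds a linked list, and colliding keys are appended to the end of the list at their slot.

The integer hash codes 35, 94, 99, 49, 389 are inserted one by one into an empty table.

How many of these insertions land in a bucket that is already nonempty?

2

Insert 35: h=8, bucket 8 empty → new chain.
Insert 94: h=1, bucket 1 empty → new chain.
Insert 99: h=6, bucket 6 empty → new chain.
Insert 49: h=6, bucket 6 nonempty → append to chain.
Insert 389: h=6, bucket 6 nonempty → append to chain.
Final buckets:
0: .
1: 94
2: .
3: .
4: .
5: .
6: 99 -> 49 -> 389
7: .
8: 35
9: .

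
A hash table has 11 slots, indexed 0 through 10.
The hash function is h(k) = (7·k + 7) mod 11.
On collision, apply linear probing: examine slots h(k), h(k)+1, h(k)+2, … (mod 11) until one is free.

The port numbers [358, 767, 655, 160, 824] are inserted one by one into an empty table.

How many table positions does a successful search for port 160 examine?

3

Insert 358: h=5, slot 5 empty → index 5.
Insert 767: h=8, slot 8 empty → index 8.
Insert 655: h=5, slot 5 occupied → index 6.
Insert 160: h=5, slots 5,6 occupied → index 7.
Insert 824: h=0, slot 0 empty → index 0.
Table: [824, ∅, ∅, ∅, ∅, 358, 655, 160, 767, ∅, ∅]
Lookup 160: h=5, probe 5,6,7 → found at 7.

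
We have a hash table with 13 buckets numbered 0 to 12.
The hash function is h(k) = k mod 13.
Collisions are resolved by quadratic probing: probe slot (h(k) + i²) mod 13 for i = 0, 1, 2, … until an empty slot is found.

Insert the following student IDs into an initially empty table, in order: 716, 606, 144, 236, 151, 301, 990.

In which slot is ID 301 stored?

6

716 hashes to 1; slot 1 is free → place at 1.
606 hashes to 8; slot 8 is free → place at 8.
144 hashes to 1; 1 taken → place at 2.
236 hashes to 2; 2 taken → place at 3.
151 hashes to 8; 8 taken → place at 9.
301 hashes to 2; 2,3 taken → place at 6.
990 hashes to 2; 2,3,6 taken → place at 11.
Table: [_, 716, 144, 236, _, _, 301, _, 606, 151, _, 990, _]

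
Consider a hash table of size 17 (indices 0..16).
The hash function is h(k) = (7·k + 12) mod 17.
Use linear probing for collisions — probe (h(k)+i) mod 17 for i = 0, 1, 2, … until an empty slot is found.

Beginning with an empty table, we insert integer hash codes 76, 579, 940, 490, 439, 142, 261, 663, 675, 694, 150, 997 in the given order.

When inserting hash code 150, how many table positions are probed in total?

Insert 76: h=0, slot 0 empty => index 0.
Insert 579: h=2, slot 2 empty => index 2.
Insert 940: h=13, slot 13 empty => index 13.
Insert 490: h=8, slot 8 empty => index 8.
Insert 439: h=8, slot 8 occupied => index 9.
Insert 142: h=3, slot 3 empty => index 3.
Insert 261: h=3, slot 3 occupied => index 4.
Insert 663: h=12, slot 12 empty => index 12.
Insert 675: h=11, slot 11 empty => index 11.
Insert 694: h=8, slots 8,9 occupied => index 10.
Insert 150: h=8, slots 8,9,10,11,12,13 occupied => index 14.
Insert 997: h=4, slot 4 occupied => index 5.
Table: [76, -, 579, 142, 261, 997, -, -, 490, 439, 694, 675, 663, 940, 150, -, -]

7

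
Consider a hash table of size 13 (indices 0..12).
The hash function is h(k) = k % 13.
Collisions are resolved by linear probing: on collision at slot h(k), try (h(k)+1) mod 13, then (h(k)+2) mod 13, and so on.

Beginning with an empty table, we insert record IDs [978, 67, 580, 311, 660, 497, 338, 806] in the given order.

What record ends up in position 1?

Insert 978: h=3, slot 3 empty => index 3.
Insert 67: h=2, slot 2 empty => index 2.
Insert 580: h=8, slot 8 empty => index 8.
Insert 311: h=12, slot 12 empty => index 12.
Insert 660: h=10, slot 10 empty => index 10.
Insert 497: h=3, slot 3 occupied => index 4.
Insert 338: h=0, slot 0 empty => index 0.
Insert 806: h=0, slot 0 occupied => index 1.
Table: [338, 806, 67, 978, 497, _, _, _, 580, _, 660, _, 311]

806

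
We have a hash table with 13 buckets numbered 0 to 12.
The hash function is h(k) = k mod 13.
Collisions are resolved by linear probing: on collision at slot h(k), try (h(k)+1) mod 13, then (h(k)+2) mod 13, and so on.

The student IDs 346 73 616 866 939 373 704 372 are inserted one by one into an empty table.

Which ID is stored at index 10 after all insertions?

346 hashes to 8; slot 8 is free → place at 8.
73 hashes to 8; 8 taken → place at 9.
616 hashes to 5; slot 5 is free → place at 5.
866 hashes to 8; 8,9 taken → place at 10.
939 hashes to 3; slot 3 is free → place at 3.
373 hashes to 9; 9,10 taken → place at 11.
704 hashes to 2; slot 2 is free → place at 2.
372 hashes to 8; 8,9,10,11 taken → place at 12.
Table: [., ., 704, 939, ., 616, ., ., 346, 73, 866, 373, 372]

866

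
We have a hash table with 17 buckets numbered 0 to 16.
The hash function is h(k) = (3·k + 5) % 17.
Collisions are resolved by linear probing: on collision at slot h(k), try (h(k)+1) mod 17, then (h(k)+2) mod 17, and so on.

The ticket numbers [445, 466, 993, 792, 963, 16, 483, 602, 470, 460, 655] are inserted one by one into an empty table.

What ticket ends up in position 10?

993

445 hashes to 14; slot 14 is free => place at 14.
466 hashes to 9; slot 9 is free => place at 9.
993 hashes to 9; 9 taken => place at 10.
792 hashes to 1; slot 1 is free => place at 1.
963 hashes to 4; slot 4 is free => place at 4.
16 hashes to 2; slot 2 is free => place at 2.
483 hashes to 9; 9,10 taken => place at 11.
602 hashes to 9; 9,10,11 taken => place at 12.
470 hashes to 4; 4 taken => place at 5.
460 hashes to 8; slot 8 is free => place at 8.
655 hashes to 15; slot 15 is free => place at 15.
Table: [-, 792, 16, -, 963, 470, -, -, 460, 466, 993, 483, 602, -, 445, 655, -]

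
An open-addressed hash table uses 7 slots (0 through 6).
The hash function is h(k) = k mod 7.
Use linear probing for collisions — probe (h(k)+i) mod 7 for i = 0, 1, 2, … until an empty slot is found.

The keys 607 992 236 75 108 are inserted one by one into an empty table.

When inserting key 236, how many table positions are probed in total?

3

Insert 607: h=5, slot 5 empty => index 5.
Insert 992: h=5, slot 5 occupied => index 6.
Insert 236: h=5, slots 5,6 occupied => index 0.
Insert 75: h=5, slots 5,6,0 occupied => index 1.
Insert 108: h=3, slot 3 empty => index 3.
Table: [236, 75, ., 108, ., 607, 992]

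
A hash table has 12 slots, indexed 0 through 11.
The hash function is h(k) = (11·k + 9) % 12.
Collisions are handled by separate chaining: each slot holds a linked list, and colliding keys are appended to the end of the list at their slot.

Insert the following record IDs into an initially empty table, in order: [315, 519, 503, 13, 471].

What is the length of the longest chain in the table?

315 -> bucket 6
519 -> bucket 6 (collision)
503 -> bucket 10
13 -> bucket 8
471 -> bucket 6 (collision)
Final buckets:
0: —
1: —
2: —
3: —
4: —
5: —
6: 315 -> 519 -> 471
7: —
8: 13
9: —
10: 503
11: —

3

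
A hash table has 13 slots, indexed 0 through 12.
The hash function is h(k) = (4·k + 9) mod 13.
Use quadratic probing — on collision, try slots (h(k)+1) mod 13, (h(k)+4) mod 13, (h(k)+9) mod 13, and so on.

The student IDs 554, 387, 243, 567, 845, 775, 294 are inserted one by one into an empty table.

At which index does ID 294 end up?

5

Insert 554: h=2, slot 2 empty → index 2.
Insert 387: h=10, slot 10 empty → index 10.
Insert 243: h=6, slot 6 empty → index 6.
Insert 567: h=2, slot 2 occupied → index 3.
Insert 845: h=9, slot 9 empty → index 9.
Insert 775: h=2, slots 2,3,6 occupied → index 11.
Insert 294: h=2, slots 2,3,6,11 occupied → index 5.
Table: [_, _, 554, 567, _, 294, 243, _, _, 845, 387, 775, _]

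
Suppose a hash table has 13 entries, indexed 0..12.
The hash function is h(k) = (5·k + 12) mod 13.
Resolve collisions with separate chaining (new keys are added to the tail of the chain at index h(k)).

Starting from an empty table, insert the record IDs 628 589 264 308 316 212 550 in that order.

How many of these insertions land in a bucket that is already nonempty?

Insert 628: h=6, bucket 6 empty → new chain.
Insert 589: h=6, bucket 6 nonempty → append to chain.
Insert 264: h=6, bucket 6 nonempty → append to chain.
Insert 308: h=5, bucket 5 empty → new chain.
Insert 316: h=6, bucket 6 nonempty → append to chain.
Insert 212: h=6, bucket 6 nonempty → append to chain.
Insert 550: h=6, bucket 6 nonempty → append to chain.
Final buckets:
0: —
1: —
2: —
3: —
4: —
5: 308
6: 628 -> 589 -> 264 -> 316 -> 212 -> 550
7: —
8: —
9: —
10: —
11: —
12: —

5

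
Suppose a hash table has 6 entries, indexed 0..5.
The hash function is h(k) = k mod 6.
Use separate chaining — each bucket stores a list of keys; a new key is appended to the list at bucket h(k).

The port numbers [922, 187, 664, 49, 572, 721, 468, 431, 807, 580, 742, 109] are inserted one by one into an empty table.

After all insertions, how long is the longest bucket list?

4

922 → bucket 4
187 → bucket 1
664 → bucket 4 (collision)
49 → bucket 1 (collision)
572 → bucket 2
721 → bucket 1 (collision)
468 → bucket 0
431 → bucket 5
807 → bucket 3
580 → bucket 4 (collision)
742 → bucket 4 (collision)
109 → bucket 1 (collision)
Final buckets:
0: 468
1: 187 -> 49 -> 721 -> 109
2: 572
3: 807
4: 922 -> 664 -> 580 -> 742
5: 431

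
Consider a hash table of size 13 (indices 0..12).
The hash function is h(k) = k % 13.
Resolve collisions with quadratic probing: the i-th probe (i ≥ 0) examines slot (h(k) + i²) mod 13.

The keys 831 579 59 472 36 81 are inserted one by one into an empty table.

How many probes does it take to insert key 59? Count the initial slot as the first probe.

2

831 hashes to 12; slot 12 is free -> place at 12.
579 hashes to 7; slot 7 is free -> place at 7.
59 hashes to 7; 7 taken -> place at 8.
472 hashes to 4; slot 4 is free -> place at 4.
36 hashes to 10; slot 10 is free -> place at 10.
81 hashes to 3; slot 3 is free -> place at 3.
Table: [∅, ∅, ∅, 81, 472, ∅, ∅, 579, 59, ∅, 36, ∅, 831]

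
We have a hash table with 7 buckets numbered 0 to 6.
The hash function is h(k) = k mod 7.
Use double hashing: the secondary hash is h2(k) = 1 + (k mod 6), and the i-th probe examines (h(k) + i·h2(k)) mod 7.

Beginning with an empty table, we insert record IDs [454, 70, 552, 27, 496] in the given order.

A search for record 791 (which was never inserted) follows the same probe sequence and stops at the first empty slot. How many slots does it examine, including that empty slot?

Insert 454: h=6, slot 6 empty → index 6.
Insert 70: h=0, slot 0 empty → index 0.
Insert 552: h=6, h2=1, slots 6,0 occupied → index 1.
Insert 27: h=6, h2=4, slot 6 occupied → index 3.
Insert 496: h=6, h2=5, slot 6 occupied → index 4.
Table: [70, 552, —, 27, 496, —, 454]
Lookup 791: h=0, h2=6, probe 0,6,5 → slot 5 empty, not found.

3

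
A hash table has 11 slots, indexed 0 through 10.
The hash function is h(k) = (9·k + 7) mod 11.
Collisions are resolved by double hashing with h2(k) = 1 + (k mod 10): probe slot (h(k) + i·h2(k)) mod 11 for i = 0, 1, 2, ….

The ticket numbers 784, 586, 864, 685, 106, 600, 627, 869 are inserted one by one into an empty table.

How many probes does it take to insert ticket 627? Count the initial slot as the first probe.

6

784 hashes to 1; slot 1 is free -> place at 1.
586 hashes to 1, h2=7; 1 taken -> place at 8.
864 hashes to 6; slot 6 is free -> place at 6.
685 hashes to 1, h2=6; 1 taken -> place at 7.
106 hashes to 4; slot 4 is free -> place at 4.
600 hashes to 6, h2=1; 6,7,8 taken -> place at 9.
627 hashes to 7, h2=8; 7,4,1,9,6 taken -> place at 3.
869 hashes to 7, h2=10; 7,6 taken -> place at 5.
Table: [—, 784, —, 627, 106, 869, 864, 685, 586, 600, —]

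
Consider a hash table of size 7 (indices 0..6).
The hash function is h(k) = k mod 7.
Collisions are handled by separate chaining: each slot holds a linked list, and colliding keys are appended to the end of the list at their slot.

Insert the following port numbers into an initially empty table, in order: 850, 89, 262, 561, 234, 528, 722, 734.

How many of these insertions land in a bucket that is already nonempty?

4

Insert 850: h=3, bucket 3 empty -> new chain.
Insert 89: h=5, bucket 5 empty -> new chain.
Insert 262: h=3, bucket 3 nonempty -> append to chain.
Insert 561: h=1, bucket 1 empty -> new chain.
Insert 234: h=3, bucket 3 nonempty -> append to chain.
Insert 528: h=3, bucket 3 nonempty -> append to chain.
Insert 722: h=1, bucket 1 nonempty -> append to chain.
Insert 734: h=6, bucket 6 empty -> new chain.
Final buckets:
0: .
1: 561 -> 722
2: .
3: 850 -> 262 -> 234 -> 528
4: .
5: 89
6: 734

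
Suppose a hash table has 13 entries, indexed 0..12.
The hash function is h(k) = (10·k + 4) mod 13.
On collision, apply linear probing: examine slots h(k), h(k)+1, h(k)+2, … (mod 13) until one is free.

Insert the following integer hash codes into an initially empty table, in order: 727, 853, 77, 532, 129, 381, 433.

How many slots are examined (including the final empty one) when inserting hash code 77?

727 hashes to 7; slot 7 is free => place at 7.
853 hashes to 6; slot 6 is free => place at 6.
77 hashes to 7; 7 taken => place at 8.
532 hashes to 7; 7,8 taken => place at 9.
129 hashes to 7; 7,8,9 taken => place at 10.
381 hashes to 5; slot 5 is free => place at 5.
433 hashes to 5; 5,6,7,8,9,10 taken => place at 11.
Table: [-, -, -, -, -, 381, 853, 727, 77, 532, 129, 433, -]

2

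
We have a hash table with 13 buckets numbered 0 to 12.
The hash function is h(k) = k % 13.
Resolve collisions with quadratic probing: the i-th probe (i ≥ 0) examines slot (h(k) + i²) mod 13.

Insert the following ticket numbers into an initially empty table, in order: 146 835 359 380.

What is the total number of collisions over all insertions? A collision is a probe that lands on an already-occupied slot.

146: h=3 → slot 3
835: h=3, probe 3,4 → slot 4
359: h=8 → slot 8
380: h=3, probe 3,4,7 → slot 7
Table: [_, _, _, 146, 835, _, _, 380, 359, _, _, _, _]

3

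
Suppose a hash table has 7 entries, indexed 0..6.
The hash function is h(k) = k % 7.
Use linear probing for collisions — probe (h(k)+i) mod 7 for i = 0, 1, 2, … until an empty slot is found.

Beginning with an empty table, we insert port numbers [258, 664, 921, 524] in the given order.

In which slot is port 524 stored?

258 hashes to 6; slot 6 is free -> place at 6.
664 hashes to 6; 6 taken -> place at 0.
921 hashes to 4; slot 4 is free -> place at 4.
524 hashes to 6; 6,0 taken -> place at 1.
Table: [664, 524, _, _, 921, _, 258]

1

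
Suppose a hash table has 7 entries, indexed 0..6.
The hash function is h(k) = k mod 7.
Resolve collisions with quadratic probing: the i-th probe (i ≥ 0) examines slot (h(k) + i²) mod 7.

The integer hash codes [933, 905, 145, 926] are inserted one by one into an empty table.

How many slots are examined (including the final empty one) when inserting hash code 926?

3

933: h=2 => slot 2
905: h=2, probe 2,3 => slot 3
145: h=5 => slot 5
926: h=2, probe 2,3,6 => slot 6
Table: [., ., 933, 905, ., 145, 926]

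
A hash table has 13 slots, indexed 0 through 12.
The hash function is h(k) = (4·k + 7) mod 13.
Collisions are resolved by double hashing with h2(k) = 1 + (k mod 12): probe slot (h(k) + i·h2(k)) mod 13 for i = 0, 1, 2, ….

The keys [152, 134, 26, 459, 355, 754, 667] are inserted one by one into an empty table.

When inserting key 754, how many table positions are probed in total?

152: h=4 → slot 4
134: h=10 → slot 10
26: h=7 → slot 7
459: h=10, h2=4, probe 10,1 → slot 1
355: h=10, h2=8, probe 10,5 → slot 5
754: h=7, h2=11, probe 7,5,3 → slot 3
667: h=10, h2=8, probe 10,5,0 → slot 0
Table: [667, 459, _, 754, 152, 355, _, 26, _, _, 134, _, _]

3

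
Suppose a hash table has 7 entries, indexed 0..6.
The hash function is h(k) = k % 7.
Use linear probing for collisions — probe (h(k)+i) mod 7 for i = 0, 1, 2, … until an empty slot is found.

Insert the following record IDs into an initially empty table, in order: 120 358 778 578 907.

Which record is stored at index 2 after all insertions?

Insert 120: h=1, slot 1 empty => index 1.
Insert 358: h=1, slot 1 occupied => index 2.
Insert 778: h=1, slots 1,2 occupied => index 3.
Insert 578: h=4, slot 4 empty => index 4.
Insert 907: h=4, slot 4 occupied => index 5.
Table: [-, 120, 358, 778, 578, 907, -]

358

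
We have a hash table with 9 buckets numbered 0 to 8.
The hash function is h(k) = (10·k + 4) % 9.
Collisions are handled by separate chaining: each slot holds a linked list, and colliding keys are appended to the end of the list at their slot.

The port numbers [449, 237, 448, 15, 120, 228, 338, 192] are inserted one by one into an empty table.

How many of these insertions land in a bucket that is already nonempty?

3

Insert 449: h=3, bucket 3 empty -> new chain.
Insert 237: h=7, bucket 7 empty -> new chain.
Insert 448: h=2, bucket 2 empty -> new chain.
Insert 15: h=1, bucket 1 empty -> new chain.
Insert 120: h=7, bucket 7 nonempty -> append to chain.
Insert 228: h=7, bucket 7 nonempty -> append to chain.
Insert 338: h=0, bucket 0 empty -> new chain.
Insert 192: h=7, bucket 7 nonempty -> append to chain.
Final buckets:
0: 338
1: 15
2: 448
3: 449
4: .
5: .
6: .
7: 237 -> 120 -> 228 -> 192
8: .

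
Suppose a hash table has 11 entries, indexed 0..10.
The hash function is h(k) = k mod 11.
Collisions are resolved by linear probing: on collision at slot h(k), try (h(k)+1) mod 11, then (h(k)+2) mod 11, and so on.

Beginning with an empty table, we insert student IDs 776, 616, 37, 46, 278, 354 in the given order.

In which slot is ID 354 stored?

Insert 776: h=6, slot 6 empty → index 6.
Insert 616: h=0, slot 0 empty → index 0.
Insert 37: h=4, slot 4 empty → index 4.
Insert 46: h=2, slot 2 empty → index 2.
Insert 278: h=3, slot 3 empty → index 3.
Insert 354: h=2, slots 2,3,4 occupied → index 5.
Table: [616, ., 46, 278, 37, 354, 776, ., ., ., .]

5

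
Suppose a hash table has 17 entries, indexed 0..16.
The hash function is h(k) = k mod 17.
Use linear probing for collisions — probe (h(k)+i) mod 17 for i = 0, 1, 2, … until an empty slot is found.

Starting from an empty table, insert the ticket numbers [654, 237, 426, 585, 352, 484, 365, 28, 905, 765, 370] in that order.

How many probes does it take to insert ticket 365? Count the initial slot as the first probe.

3

Insert 654: h=8, slot 8 empty => index 8.
Insert 237: h=16, slot 16 empty => index 16.
Insert 426: h=1, slot 1 empty => index 1.
Insert 585: h=7, slot 7 empty => index 7.
Insert 352: h=12, slot 12 empty => index 12.
Insert 484: h=8, slot 8 occupied => index 9.
Insert 365: h=8, slots 8,9 occupied => index 10.
Insert 28: h=11, slot 11 empty => index 11.
Insert 905: h=4, slot 4 empty => index 4.
Insert 765: h=0, slot 0 empty => index 0.
Insert 370: h=13, slot 13 empty => index 13.
Table: [765, 426, _, _, 905, _, _, 585, 654, 484, 365, 28, 352, 370, _, _, 237]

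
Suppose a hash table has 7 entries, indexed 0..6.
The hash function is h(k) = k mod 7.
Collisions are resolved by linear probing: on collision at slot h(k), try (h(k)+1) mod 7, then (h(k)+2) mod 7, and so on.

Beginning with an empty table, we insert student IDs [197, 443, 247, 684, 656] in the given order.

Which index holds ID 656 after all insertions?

6

197 hashes to 1; slot 1 is free => place at 1.
443 hashes to 2; slot 2 is free => place at 2.
247 hashes to 2; 2 taken => place at 3.
684 hashes to 5; slot 5 is free => place at 5.
656 hashes to 5; 5 taken => place at 6.
Table: [., 197, 443, 247, ., 684, 656]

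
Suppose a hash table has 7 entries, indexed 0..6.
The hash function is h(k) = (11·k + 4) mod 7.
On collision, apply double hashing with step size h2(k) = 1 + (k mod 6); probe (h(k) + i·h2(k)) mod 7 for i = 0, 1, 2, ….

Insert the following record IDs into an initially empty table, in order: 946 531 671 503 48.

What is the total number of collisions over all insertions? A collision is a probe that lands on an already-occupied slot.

5

Insert 946: h=1, slot 1 empty → index 1.
Insert 531: h=0, slot 0 empty → index 0.
Insert 671: h=0, h2=6, slot 0 occupied → index 6.
Insert 503: h=0, h2=6, slots 0,6 occupied → index 5.
Insert 48: h=0, h2=1, slots 0,1 occupied → index 2.
Table: [531, 946, 48, —, —, 503, 671]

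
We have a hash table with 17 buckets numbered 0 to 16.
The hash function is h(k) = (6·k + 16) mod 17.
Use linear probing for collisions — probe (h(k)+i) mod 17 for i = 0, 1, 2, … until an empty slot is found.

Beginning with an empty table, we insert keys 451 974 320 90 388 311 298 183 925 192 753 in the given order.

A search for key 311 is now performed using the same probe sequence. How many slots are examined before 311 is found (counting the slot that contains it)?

3

451: h=2 → slot 2
974: h=12 → slot 12
320: h=15 → slot 15
90: h=12, probe 12,13 → slot 13
388: h=15, probe 15,16 → slot 16
311: h=12, probe 12,13,14 → slot 14
298: h=2, probe 2,3 → slot 3
183: h=9 → slot 9
925: h=7 → slot 7
192: h=12, probe 12,13,14,15,16,0 → slot 0
753: h=12, probe 12,13,14,15,16,0,1 → slot 1
Table: [192, 753, 451, 298, -, -, -, 925, -, 183, -, -, 974, 90, 311, 320, 388]
Lookup 311: h=12, probe 12,13,14 → found at 14.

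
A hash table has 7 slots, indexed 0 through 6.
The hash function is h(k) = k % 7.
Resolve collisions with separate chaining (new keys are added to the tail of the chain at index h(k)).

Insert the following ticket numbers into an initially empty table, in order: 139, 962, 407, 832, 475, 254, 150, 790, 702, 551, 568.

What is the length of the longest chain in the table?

4

Insert 139: h=6, bucket 6 empty -> new chain.
Insert 962: h=3, bucket 3 empty -> new chain.
Insert 407: h=1, bucket 1 empty -> new chain.
Insert 832: h=6, bucket 6 nonempty -> append to chain.
Insert 475: h=6, bucket 6 nonempty -> append to chain.
Insert 254: h=2, bucket 2 empty -> new chain.
Insert 150: h=3, bucket 3 nonempty -> append to chain.
Insert 790: h=6, bucket 6 nonempty -> append to chain.
Insert 702: h=2, bucket 2 nonempty -> append to chain.
Insert 551: h=5, bucket 5 empty -> new chain.
Insert 568: h=1, bucket 1 nonempty -> append to chain.
Final buckets:
0: —
1: 407 -> 568
2: 254 -> 702
3: 962 -> 150
4: —
5: 551
6: 139 -> 832 -> 475 -> 790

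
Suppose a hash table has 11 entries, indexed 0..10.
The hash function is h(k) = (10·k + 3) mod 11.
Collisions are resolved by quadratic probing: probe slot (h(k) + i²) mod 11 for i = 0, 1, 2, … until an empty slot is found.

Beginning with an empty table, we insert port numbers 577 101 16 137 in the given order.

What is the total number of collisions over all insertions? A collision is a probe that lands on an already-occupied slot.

3

577 hashes to 9; slot 9 is free -> place at 9.
101 hashes to 1; slot 1 is free -> place at 1.
16 hashes to 9; 9 taken -> place at 10.
137 hashes to 9; 9,10 taken -> place at 2.
Table: [∅, 101, 137, ∅, ∅, ∅, ∅, ∅, ∅, 577, 16]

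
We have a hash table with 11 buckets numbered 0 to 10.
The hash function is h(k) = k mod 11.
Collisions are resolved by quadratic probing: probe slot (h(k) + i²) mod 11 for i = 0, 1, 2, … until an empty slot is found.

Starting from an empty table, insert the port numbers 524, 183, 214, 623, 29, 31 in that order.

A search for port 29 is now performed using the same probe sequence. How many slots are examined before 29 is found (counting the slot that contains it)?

524 hashes to 7; slot 7 is free => place at 7.
183 hashes to 7; 7 taken => place at 8.
214 hashes to 5; slot 5 is free => place at 5.
623 hashes to 7; 7,8 taken => place at 0.
29 hashes to 7; 7,8,0,5 taken => place at 1.
31 hashes to 9; slot 9 is free => place at 9.
Table: [623, 29, ., ., ., 214, ., 524, 183, 31, .]
Lookup 29: h=7, probe 7,8,0,5,1 → found at 1.

5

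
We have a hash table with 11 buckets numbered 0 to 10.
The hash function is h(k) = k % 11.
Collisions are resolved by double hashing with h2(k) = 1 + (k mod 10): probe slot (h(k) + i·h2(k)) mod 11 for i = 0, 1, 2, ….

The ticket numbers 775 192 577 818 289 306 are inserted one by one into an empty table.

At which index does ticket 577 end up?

775: h=5 → slot 5
192: h=5, h2=3, probe 5,8 → slot 8
577: h=5, h2=8, probe 5,2 → slot 2
818: h=4 → slot 4
289: h=3 → slot 3
306: h=9 → slot 9
Table: [_, _, 577, 289, 818, 775, _, _, 192, 306, _]

2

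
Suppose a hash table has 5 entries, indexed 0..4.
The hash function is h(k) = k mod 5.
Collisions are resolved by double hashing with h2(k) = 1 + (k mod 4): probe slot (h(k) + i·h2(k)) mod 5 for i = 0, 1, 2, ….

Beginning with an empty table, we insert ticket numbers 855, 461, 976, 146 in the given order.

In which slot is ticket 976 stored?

855: h=0 => slot 0
461: h=1 => slot 1
976: h=1, h2=1, probe 1,2 => slot 2
146: h=1, h2=3, probe 1,4 => slot 4
Table: [855, 461, 976, ., 146]

2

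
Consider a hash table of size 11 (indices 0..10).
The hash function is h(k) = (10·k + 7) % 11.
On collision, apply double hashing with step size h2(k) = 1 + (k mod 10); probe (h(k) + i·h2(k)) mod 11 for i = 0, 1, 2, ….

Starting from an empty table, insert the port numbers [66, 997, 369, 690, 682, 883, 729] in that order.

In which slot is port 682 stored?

66 hashes to 7; slot 7 is free => place at 7.
997 hashes to 0; slot 0 is free => place at 0.
369 hashes to 1; slot 1 is free => place at 1.
690 hashes to 10; slot 10 is free => place at 10.
682 hashes to 7, h2=3; 7,10 taken => place at 2.
883 hashes to 4; slot 4 is free => place at 4.
729 hashes to 4, h2=10; 4 taken => place at 3.
Table: [997, 369, 682, 729, 883, ∅, ∅, 66, ∅, ∅, 690]

2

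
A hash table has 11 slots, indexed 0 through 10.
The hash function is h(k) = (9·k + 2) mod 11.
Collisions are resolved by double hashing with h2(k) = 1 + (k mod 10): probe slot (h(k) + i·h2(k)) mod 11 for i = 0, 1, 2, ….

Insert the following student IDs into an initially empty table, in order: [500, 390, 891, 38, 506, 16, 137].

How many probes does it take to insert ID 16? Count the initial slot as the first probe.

Insert 500: h=3, slot 3 empty → index 3.
Insert 390: h=3, h2=1, slot 3 occupied → index 4.
Insert 891: h=2, slot 2 empty → index 2.
Insert 38: h=3, h2=9, slot 3 occupied → index 1.
Insert 506: h=2, h2=7, slot 2 occupied → index 9.
Insert 16: h=3, h2=7, slot 3 occupied → index 10.
Insert 137: h=3, h2=8, slot 3 occupied → index 0.
Table: [137, 38, 891, 500, 390, ., ., ., ., 506, 16]

2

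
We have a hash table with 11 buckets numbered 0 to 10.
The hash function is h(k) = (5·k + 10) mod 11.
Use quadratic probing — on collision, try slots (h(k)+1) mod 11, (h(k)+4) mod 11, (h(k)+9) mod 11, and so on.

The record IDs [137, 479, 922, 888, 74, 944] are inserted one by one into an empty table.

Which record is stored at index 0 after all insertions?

137: h=2 → slot 2
479: h=7 → slot 7
922: h=0 → slot 0
888: h=6 → slot 6
74: h=6, probe 6,7,10 → slot 10
944: h=0, probe 0,1 → slot 1
Table: [922, 944, 137, -, -, -, 888, 479, -, -, 74]

922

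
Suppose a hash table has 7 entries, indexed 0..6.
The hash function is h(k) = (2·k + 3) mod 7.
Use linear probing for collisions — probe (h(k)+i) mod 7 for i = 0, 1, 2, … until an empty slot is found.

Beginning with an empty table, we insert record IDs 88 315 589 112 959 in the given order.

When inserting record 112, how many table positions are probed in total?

Insert 88: h=4, slot 4 empty => index 4.
Insert 315: h=3, slot 3 empty => index 3.
Insert 589: h=5, slot 5 empty => index 5.
Insert 112: h=3, slots 3,4,5 occupied => index 6.
Insert 959: h=3, slots 3,4,5,6 occupied => index 0.
Table: [959, -, -, 315, 88, 589, 112]

4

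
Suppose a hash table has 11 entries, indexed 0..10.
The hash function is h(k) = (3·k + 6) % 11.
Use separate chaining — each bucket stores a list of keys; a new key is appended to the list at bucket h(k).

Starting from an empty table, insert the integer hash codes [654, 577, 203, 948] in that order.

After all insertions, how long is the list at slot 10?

654 → bucket 10
577 → bucket 10 (collision)
203 → bucket 10 (collision)
948 → bucket 1
Final buckets:
0: —
1: 948
2: —
3: —
4: —
5: —
6: —
7: —
8: —
9: —
10: 654 -> 577 -> 203

3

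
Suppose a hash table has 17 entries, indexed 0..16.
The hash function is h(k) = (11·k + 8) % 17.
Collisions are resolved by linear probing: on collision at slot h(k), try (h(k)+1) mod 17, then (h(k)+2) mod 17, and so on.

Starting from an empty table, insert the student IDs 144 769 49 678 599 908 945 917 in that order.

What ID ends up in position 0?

144 hashes to 11; slot 11 is free -> place at 11.
769 hashes to 1; slot 1 is free -> place at 1.
49 hashes to 3; slot 3 is free -> place at 3.
678 hashes to 3; 3 taken -> place at 4.
599 hashes to 1; 1 taken -> place at 2.
908 hashes to 0; slot 0 is free -> place at 0.
945 hashes to 16; slot 16 is free -> place at 16.
917 hashes to 14; slot 14 is free -> place at 14.
Table: [908, 769, 599, 49, 678, ∅, ∅, ∅, ∅, ∅, ∅, 144, ∅, ∅, 917, ∅, 945]

908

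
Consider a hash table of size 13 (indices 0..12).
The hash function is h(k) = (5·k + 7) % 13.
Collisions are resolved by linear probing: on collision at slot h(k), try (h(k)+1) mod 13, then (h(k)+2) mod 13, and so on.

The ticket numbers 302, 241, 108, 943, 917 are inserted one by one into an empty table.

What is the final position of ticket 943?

302 hashes to 9; slot 9 is free -> place at 9.
241 hashes to 3; slot 3 is free -> place at 3.
108 hashes to 1; slot 1 is free -> place at 1.
943 hashes to 3; 3 taken -> place at 4.
917 hashes to 3; 3,4 taken -> place at 5.
Table: [_, 108, _, 241, 943, 917, _, _, _, 302, _, _, _]

4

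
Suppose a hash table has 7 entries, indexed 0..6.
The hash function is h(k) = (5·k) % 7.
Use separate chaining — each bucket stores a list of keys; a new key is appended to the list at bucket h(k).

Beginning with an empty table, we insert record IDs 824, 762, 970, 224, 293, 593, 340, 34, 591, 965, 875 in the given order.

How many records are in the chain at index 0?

824 -> bucket 4
762 -> bucket 2
970 -> bucket 6
224 -> bucket 0
293 -> bucket 2 (collision)
593 -> bucket 4 (collision)
340 -> bucket 6 (collision)
34 -> bucket 2 (collision)
591 -> bucket 1
965 -> bucket 2 (collision)
875 -> bucket 0 (collision)
Final buckets:
0: 224 -> 875
1: 591
2: 762 -> 293 -> 34 -> 965
3: _
4: 824 -> 593
5: _
6: 970 -> 340

2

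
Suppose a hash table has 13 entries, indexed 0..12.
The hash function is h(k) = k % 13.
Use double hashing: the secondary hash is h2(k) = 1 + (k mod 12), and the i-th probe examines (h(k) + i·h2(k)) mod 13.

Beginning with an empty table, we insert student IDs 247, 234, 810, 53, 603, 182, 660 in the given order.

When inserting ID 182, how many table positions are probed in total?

247: h=0 -> slot 0
234: h=0, h2=7, probe 0,7 -> slot 7
810: h=4 -> slot 4
53: h=1 -> slot 1
603: h=5 -> slot 5
182: h=0, h2=3, probe 0,3 -> slot 3
660: h=10 -> slot 10
Table: [247, 53, ., 182, 810, 603, ., 234, ., ., 660, ., .]

2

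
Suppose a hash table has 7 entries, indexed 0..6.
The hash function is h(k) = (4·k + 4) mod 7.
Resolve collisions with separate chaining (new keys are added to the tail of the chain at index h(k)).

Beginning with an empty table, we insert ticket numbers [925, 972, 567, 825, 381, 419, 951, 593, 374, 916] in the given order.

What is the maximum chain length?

925 -> bucket 1
972 -> bucket 0
567 -> bucket 4
825 -> bucket 0 (collision)
381 -> bucket 2
419 -> bucket 0 (collision)
951 -> bucket 0 (collision)
593 -> bucket 3
374 -> bucket 2 (collision)
916 -> bucket 0 (collision)
Final buckets:
0: 972 -> 825 -> 419 -> 951 -> 916
1: 925
2: 381 -> 374
3: 593
4: 567
5: —
6: —

5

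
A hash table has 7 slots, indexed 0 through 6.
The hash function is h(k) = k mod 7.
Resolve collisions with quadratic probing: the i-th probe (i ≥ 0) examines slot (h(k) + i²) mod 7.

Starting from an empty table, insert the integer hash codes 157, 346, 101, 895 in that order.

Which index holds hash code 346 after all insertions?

4

157 hashes to 3; slot 3 is free => place at 3.
346 hashes to 3; 3 taken => place at 4.
101 hashes to 3; 3,4 taken => place at 0.
895 hashes to 6; slot 6 is free => place at 6.
Table: [101, _, _, 157, 346, _, 895]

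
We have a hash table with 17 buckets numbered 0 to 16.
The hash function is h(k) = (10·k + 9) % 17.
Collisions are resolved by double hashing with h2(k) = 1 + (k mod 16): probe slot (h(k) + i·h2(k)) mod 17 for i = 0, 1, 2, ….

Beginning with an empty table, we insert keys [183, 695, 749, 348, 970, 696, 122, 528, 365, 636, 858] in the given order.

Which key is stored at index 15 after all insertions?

Insert 183: h=3, slot 3 empty → index 3.
Insert 695: h=6, slot 6 empty → index 6.
Insert 749: h=2, slot 2 empty → index 2.
Insert 348: h=4, slot 4 empty → index 4.
Insert 970: h=2, h2=11, slot 2 occupied → index 13.
Insert 696: h=16, slot 16 empty → index 16.
Insert 122: h=5, slot 5 empty → index 5.
Insert 528: h=2, h2=1, slots 2,3,4,5,6 occupied → index 7.
Insert 365: h=4, h2=14, slot 4 occupied → index 1.
Insert 636: h=11, slot 11 empty → index 11.
Insert 858: h=4, h2=11, slot 4 occupied → index 15.
Table: [∅, 365, 749, 183, 348, 122, 695, 528, ∅, ∅, ∅, 636, ∅, 970, ∅, 858, 696]

858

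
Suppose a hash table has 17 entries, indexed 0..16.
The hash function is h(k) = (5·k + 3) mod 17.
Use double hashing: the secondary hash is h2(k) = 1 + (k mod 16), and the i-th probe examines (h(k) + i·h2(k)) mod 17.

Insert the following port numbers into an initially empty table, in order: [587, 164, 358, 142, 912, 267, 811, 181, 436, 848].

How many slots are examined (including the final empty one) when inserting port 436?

Insert 587: h=14, slot 14 empty => index 14.
Insert 164: h=7, slot 7 empty => index 7.
Insert 358: h=8, slot 8 empty => index 8.
Insert 142: h=16, slot 16 empty => index 16.
Insert 912: h=7, h2=1, slots 7,8 occupied => index 9.
Insert 267: h=12, slot 12 empty => index 12.
Insert 811: h=12, h2=12, slots 12,7 occupied => index 2.
Insert 181: h=7, h2=6, slot 7 occupied => index 13.
Insert 436: h=7, h2=5, slots 7,12 occupied => index 0.
Insert 848: h=10, slot 10 empty => index 10.
Table: [436, ., 811, ., ., ., ., 164, 358, 912, 848, ., 267, 181, 587, ., 142]

3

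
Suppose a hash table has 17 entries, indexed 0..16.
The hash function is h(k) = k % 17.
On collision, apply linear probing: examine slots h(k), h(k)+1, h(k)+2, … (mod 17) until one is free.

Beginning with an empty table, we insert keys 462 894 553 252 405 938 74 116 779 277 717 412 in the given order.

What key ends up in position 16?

462: h=3 -> slot 3
894: h=10 -> slot 10
553: h=9 -> slot 9
252: h=14 -> slot 14
405: h=14, probe 14,15 -> slot 15
938: h=3, probe 3,4 -> slot 4
74: h=6 -> slot 6
116: h=14, probe 14,15,16 -> slot 16
779: h=14, probe 14,15,16,0 -> slot 0
277: h=5 -> slot 5
717: h=3, probe 3,4,5,6,7 -> slot 7
412: h=4, probe 4,5,6,7,8 -> slot 8
Table: [779, ∅, ∅, 462, 938, 277, 74, 717, 412, 553, 894, ∅, ∅, ∅, 252, 405, 116]

116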